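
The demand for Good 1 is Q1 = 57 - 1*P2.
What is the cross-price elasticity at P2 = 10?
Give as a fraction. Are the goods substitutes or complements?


dQ1/dP2 = -1
At P2 = 10: Q1 = 57 - 1*10 = 47
Exy = (dQ1/dP2)(P2/Q1) = -1 * 10 / 47 = -10/47
Since Exy < 0, the goods are complements.

-10/47 (complements)


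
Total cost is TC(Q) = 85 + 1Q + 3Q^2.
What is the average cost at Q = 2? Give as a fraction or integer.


TC(2) = 85 + 1*2 + 3*2^2
TC(2) = 85 + 2 + 12 = 99
AC = TC/Q = 99/2 = 99/2

99/2


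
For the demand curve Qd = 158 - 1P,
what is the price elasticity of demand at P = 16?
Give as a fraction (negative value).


dQ/dP = -1
At P = 16: Q = 158 - 1*16 = 142
E = (dQ/dP)(P/Q) = (-1)(16/142) = -8/71

-8/71


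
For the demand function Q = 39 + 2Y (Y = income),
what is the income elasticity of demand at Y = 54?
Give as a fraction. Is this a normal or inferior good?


dQ/dY = 2
At Y = 54: Q = 39 + 2*54 = 147
Ey = (dQ/dY)(Y/Q) = 2 * 54 / 147 = 36/49
Since Ey > 0, this is a normal good.

36/49 (normal good)


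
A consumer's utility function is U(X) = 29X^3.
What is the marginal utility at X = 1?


MU = dU/dX = 29*3*X^(3-1)
MU = 87*X^2
At X = 1:
MU = 87 * 1^2
MU = 87 * 1 = 87

87


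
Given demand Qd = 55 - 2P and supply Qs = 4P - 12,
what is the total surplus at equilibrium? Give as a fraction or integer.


Find equilibrium: 55 - 2P = 4P - 12
55 + 12 = 6P
P* = 67/6 = 67/6
Q* = 4*67/6 - 12 = 98/3
Inverse demand: P = 55/2 - Q/2, so P_max = 55/2
Inverse supply: P = 3 + Q/4, so P_min = 3
CS = (1/2) * 98/3 * (55/2 - 67/6) = 2401/9
PS = (1/2) * 98/3 * (67/6 - 3) = 2401/18
TS = CS + PS = 2401/9 + 2401/18 = 2401/6

2401/6


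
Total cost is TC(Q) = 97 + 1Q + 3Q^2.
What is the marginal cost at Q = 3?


MC = dTC/dQ = 1 + 2*3*Q
At Q = 3:
MC = 1 + 6*3
MC = 1 + 18 = 19

19


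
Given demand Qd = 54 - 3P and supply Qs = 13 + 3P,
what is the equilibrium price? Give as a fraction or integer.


At equilibrium, Qd = Qs.
54 - 3P = 13 + 3P
54 - 13 = 3P + 3P
41 = 6P
P* = 41/6 = 41/6

41/6


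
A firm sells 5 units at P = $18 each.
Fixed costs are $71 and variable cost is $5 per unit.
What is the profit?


Total Revenue = P * Q = 18 * 5 = $90
Total Cost = FC + VC*Q = 71 + 5*5 = $96
Profit = TR - TC = 90 - 96 = $-6

$-6


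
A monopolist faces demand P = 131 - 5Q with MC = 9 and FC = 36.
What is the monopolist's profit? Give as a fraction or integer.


MR = MC: 131 - 10Q = 9
Q* = 61/5
P* = 131 - 5*61/5 = 70
Profit = (P* - MC)*Q* - FC
= (70 - 9)*61/5 - 36
= 61*61/5 - 36
= 3721/5 - 36 = 3541/5

3541/5


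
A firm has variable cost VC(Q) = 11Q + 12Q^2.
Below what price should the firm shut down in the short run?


AVC(Q) = VC(Q)/Q = 11 + 12Q
AVC is increasing in Q, so minimum AVC is at Q -> 0+.
Min AVC = 11
The firm should shut down if P < 11.

11


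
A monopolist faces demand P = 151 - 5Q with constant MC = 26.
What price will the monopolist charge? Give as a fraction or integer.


MR = 151 - 10Q
Set MR = MC: 151 - 10Q = 26
Q* = 25/2
Substitute into demand:
P* = 151 - 5*25/2 = 177/2

177/2


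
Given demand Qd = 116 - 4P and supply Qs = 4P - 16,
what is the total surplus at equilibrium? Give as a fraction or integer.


Find equilibrium: 116 - 4P = 4P - 16
116 + 16 = 8P
P* = 132/8 = 33/2
Q* = 4*33/2 - 16 = 50
Inverse demand: P = 29 - Q/4, so P_max = 29
Inverse supply: P = 4 + Q/4, so P_min = 4
CS = (1/2) * 50 * (29 - 33/2) = 625/2
PS = (1/2) * 50 * (33/2 - 4) = 625/2
TS = CS + PS = 625/2 + 625/2 = 625

625


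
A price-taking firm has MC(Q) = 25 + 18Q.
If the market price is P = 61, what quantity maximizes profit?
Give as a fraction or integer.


In perfect competition, profit is maximized where P = MC.
61 = 25 + 18Q
36 = 18Q
Q* = 36/18 = 2

2


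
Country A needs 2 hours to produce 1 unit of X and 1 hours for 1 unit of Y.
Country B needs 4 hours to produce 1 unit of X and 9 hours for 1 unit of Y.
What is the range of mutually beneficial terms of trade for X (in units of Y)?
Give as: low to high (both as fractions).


Opportunity cost of X for Country A = hours_X / hours_Y = 2/1 = 2 units of Y
Opportunity cost of X for Country B = hours_X / hours_Y = 4/9 = 4/9 units of Y
Terms of trade must be between the two opportunity costs.
Range: 4/9 to 2

4/9 to 2


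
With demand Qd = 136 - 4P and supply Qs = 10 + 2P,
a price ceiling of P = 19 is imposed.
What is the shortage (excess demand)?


At P = 19:
Qd = 136 - 4*19 = 60
Qs = 10 + 2*19 = 48
Shortage = Qd - Qs = 60 - 48 = 12

12


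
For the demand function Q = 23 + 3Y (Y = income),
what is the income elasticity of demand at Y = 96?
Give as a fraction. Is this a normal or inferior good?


dQ/dY = 3
At Y = 96: Q = 23 + 3*96 = 311
Ey = (dQ/dY)(Y/Q) = 3 * 96 / 311 = 288/311
Since Ey > 0, this is a normal good.

288/311 (normal good)


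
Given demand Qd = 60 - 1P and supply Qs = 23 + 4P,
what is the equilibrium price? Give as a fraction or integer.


At equilibrium, Qd = Qs.
60 - 1P = 23 + 4P
60 - 23 = 1P + 4P
37 = 5P
P* = 37/5 = 37/5

37/5


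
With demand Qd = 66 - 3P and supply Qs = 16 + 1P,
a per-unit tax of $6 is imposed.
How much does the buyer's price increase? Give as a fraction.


With a per-unit tax, the buyer's price increase depends on relative slopes.
Supply slope: d = 1, Demand slope: b = 3
Buyer's price increase = d * tax / (b + d)
= 1 * 6 / (3 + 1)
= 6 / 4 = 3/2

3/2


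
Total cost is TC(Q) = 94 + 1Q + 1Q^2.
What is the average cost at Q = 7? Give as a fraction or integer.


TC(7) = 94 + 1*7 + 1*7^2
TC(7) = 94 + 7 + 49 = 150
AC = TC/Q = 150/7 = 150/7

150/7


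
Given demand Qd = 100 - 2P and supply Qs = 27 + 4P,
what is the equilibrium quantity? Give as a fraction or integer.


First find equilibrium price:
100 - 2P = 27 + 4P
P* = 73/6 = 73/6
Then substitute into demand:
Q* = 100 - 2 * 73/6 = 227/3

227/3


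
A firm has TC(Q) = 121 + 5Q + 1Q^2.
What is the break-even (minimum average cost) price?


AC(Q) = 121/Q + 5 + 1Q
To minimize: dAC/dQ = -121/Q^2 + 1 = 0
Q^2 = 121/1 = 121
Q* = 11
Min AC = 121/11 + 5 + 1*11
Min AC = 11 + 5 + 11 = 27

27


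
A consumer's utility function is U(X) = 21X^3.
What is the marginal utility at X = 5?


MU = dU/dX = 21*3*X^(3-1)
MU = 63*X^2
At X = 5:
MU = 63 * 5^2
MU = 63 * 25 = 1575

1575


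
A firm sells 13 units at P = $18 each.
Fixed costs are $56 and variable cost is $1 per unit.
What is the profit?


Total Revenue = P * Q = 18 * 13 = $234
Total Cost = FC + VC*Q = 56 + 1*13 = $69
Profit = TR - TC = 234 - 69 = $165

$165


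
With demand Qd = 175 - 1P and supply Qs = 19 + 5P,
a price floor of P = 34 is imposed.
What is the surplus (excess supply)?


At P = 34:
Qd = 175 - 1*34 = 141
Qs = 19 + 5*34 = 189
Surplus = Qs - Qd = 189 - 141 = 48

48


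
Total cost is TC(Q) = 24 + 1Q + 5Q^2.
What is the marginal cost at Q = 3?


MC = dTC/dQ = 1 + 2*5*Q
At Q = 3:
MC = 1 + 10*3
MC = 1 + 30 = 31

31


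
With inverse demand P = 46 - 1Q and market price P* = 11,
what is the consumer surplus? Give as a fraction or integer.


Maximum willingness to pay (at Q=0): P_max = 46
Quantity demanded at P* = 11:
Q* = (46 - 11)/1 = 35
CS = (1/2) * Q* * (P_max - P*)
CS = (1/2) * 35 * (46 - 11)
CS = (1/2) * 35 * 35 = 1225/2

1225/2


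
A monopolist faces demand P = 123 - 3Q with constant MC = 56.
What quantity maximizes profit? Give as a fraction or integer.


TR = P*Q = (123 - 3Q)Q = 123Q - 3Q^2
MR = dTR/dQ = 123 - 6Q
Set MR = MC:
123 - 6Q = 56
67 = 6Q
Q* = 67/6 = 67/6

67/6


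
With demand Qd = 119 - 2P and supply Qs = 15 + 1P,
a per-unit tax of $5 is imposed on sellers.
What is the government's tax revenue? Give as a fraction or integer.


With tax on sellers, new supply: Qs' = 15 + 1(P - 5)
= 10 + 1P
New equilibrium quantity:
Q_new = 139/3
Tax revenue = tax * Q_new = 5 * 139/3 = 695/3

695/3


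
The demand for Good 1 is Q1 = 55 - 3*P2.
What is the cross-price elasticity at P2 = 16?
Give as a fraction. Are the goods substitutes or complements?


dQ1/dP2 = -3
At P2 = 16: Q1 = 55 - 3*16 = 7
Exy = (dQ1/dP2)(P2/Q1) = -3 * 16 / 7 = -48/7
Since Exy < 0, the goods are complements.

-48/7 (complements)


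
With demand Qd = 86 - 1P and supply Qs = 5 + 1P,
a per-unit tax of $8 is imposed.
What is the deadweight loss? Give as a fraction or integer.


Pre-tax equilibrium quantity: Q* = 91/2
Post-tax equilibrium quantity: Q_tax = 83/2
Reduction in quantity: Q* - Q_tax = 4
DWL = (1/2) * tax * (Q* - Q_tax)
DWL = (1/2) * 8 * 4 = 16

16


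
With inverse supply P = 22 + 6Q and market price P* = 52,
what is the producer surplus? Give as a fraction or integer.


Minimum supply price (at Q=0): P_min = 22
Quantity supplied at P* = 52:
Q* = (52 - 22)/6 = 5
PS = (1/2) * Q* * (P* - P_min)
PS = (1/2) * 5 * (52 - 22)
PS = (1/2) * 5 * 30 = 75

75


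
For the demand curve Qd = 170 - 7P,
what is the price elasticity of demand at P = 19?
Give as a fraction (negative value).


dQ/dP = -7
At P = 19: Q = 170 - 7*19 = 37
E = (dQ/dP)(P/Q) = (-7)(19/37) = -133/37

-133/37


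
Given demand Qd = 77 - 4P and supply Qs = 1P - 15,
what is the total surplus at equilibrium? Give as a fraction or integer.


Find equilibrium: 77 - 4P = 1P - 15
77 + 15 = 5P
P* = 92/5 = 92/5
Q* = 1*92/5 - 15 = 17/5
Inverse demand: P = 77/4 - Q/4, so P_max = 77/4
Inverse supply: P = 15 + Q/1, so P_min = 15
CS = (1/2) * 17/5 * (77/4 - 92/5) = 289/200
PS = (1/2) * 17/5 * (92/5 - 15) = 289/50
TS = CS + PS = 289/200 + 289/50 = 289/40

289/40


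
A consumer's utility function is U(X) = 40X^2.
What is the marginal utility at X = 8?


MU = dU/dX = 40*2*X^(2-1)
MU = 80*X^1
At X = 8:
MU = 80 * 8^1
MU = 80 * 8 = 640

640


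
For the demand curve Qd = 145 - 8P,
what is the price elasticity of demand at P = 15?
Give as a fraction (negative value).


dQ/dP = -8
At P = 15: Q = 145 - 8*15 = 25
E = (dQ/dP)(P/Q) = (-8)(15/25) = -24/5

-24/5


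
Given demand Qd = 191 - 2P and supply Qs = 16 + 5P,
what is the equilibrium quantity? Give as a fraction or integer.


First find equilibrium price:
191 - 2P = 16 + 5P
P* = 175/7 = 25
Then substitute into demand:
Q* = 191 - 2 * 25 = 141

141


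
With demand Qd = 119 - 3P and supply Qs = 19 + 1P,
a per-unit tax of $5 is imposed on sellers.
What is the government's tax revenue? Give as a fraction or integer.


With tax on sellers, new supply: Qs' = 19 + 1(P - 5)
= 14 + 1P
New equilibrium quantity:
Q_new = 161/4
Tax revenue = tax * Q_new = 5 * 161/4 = 805/4

805/4


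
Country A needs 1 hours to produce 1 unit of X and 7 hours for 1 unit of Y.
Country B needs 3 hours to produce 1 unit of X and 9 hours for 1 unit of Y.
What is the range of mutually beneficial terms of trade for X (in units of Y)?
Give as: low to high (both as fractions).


Opportunity cost of X for Country A = hours_X / hours_Y = 1/7 = 1/7 units of Y
Opportunity cost of X for Country B = hours_X / hours_Y = 3/9 = 1/3 units of Y
Terms of trade must be between the two opportunity costs.
Range: 1/7 to 1/3

1/7 to 1/3


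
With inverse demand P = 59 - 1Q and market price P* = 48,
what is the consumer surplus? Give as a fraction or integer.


Maximum willingness to pay (at Q=0): P_max = 59
Quantity demanded at P* = 48:
Q* = (59 - 48)/1 = 11
CS = (1/2) * Q* * (P_max - P*)
CS = (1/2) * 11 * (59 - 48)
CS = (1/2) * 11 * 11 = 121/2

121/2


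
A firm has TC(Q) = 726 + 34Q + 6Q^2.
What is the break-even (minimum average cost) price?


AC(Q) = 726/Q + 34 + 6Q
To minimize: dAC/dQ = -726/Q^2 + 6 = 0
Q^2 = 726/6 = 121
Q* = 11
Min AC = 726/11 + 34 + 6*11
Min AC = 66 + 34 + 66 = 166

166


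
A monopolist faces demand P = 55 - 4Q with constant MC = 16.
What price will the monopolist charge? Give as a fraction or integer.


MR = 55 - 8Q
Set MR = MC: 55 - 8Q = 16
Q* = 39/8
Substitute into demand:
P* = 55 - 4*39/8 = 71/2

71/2


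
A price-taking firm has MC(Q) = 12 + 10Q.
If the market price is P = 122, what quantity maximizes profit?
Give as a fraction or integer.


In perfect competition, profit is maximized where P = MC.
122 = 12 + 10Q
110 = 10Q
Q* = 110/10 = 11

11


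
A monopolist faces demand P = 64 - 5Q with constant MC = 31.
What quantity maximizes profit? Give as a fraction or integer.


TR = P*Q = (64 - 5Q)Q = 64Q - 5Q^2
MR = dTR/dQ = 64 - 10Q
Set MR = MC:
64 - 10Q = 31
33 = 10Q
Q* = 33/10 = 33/10

33/10


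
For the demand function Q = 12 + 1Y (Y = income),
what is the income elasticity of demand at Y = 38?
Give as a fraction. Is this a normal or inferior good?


dQ/dY = 1
At Y = 38: Q = 12 + 1*38 = 50
Ey = (dQ/dY)(Y/Q) = 1 * 38 / 50 = 19/25
Since Ey > 0, this is a normal good.

19/25 (normal good)


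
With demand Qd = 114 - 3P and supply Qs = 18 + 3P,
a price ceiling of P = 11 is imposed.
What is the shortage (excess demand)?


At P = 11:
Qd = 114 - 3*11 = 81
Qs = 18 + 3*11 = 51
Shortage = Qd - Qs = 81 - 51 = 30

30


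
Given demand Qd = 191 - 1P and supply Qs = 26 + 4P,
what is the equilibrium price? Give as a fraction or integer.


At equilibrium, Qd = Qs.
191 - 1P = 26 + 4P
191 - 26 = 1P + 4P
165 = 5P
P* = 165/5 = 33

33


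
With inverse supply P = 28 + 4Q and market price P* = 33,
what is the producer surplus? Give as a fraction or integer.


Minimum supply price (at Q=0): P_min = 28
Quantity supplied at P* = 33:
Q* = (33 - 28)/4 = 5/4
PS = (1/2) * Q* * (P* - P_min)
PS = (1/2) * 5/4 * (33 - 28)
PS = (1/2) * 5/4 * 5 = 25/8

25/8


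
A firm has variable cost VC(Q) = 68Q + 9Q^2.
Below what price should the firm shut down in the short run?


AVC(Q) = VC(Q)/Q = 68 + 9Q
AVC is increasing in Q, so minimum AVC is at Q -> 0+.
Min AVC = 68
The firm should shut down if P < 68.

68


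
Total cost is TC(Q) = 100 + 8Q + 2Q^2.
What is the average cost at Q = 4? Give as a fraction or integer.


TC(4) = 100 + 8*4 + 2*4^2
TC(4) = 100 + 32 + 32 = 164
AC = TC/Q = 164/4 = 41

41


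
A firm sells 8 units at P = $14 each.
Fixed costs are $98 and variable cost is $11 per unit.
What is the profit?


Total Revenue = P * Q = 14 * 8 = $112
Total Cost = FC + VC*Q = 98 + 11*8 = $186
Profit = TR - TC = 112 - 186 = $-74

$-74


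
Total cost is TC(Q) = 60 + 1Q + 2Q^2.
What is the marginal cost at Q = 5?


MC = dTC/dQ = 1 + 2*2*Q
At Q = 5:
MC = 1 + 4*5
MC = 1 + 20 = 21

21


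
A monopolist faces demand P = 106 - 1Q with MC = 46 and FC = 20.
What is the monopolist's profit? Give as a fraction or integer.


MR = MC: 106 - 2Q = 46
Q* = 30
P* = 106 - 1*30 = 76
Profit = (P* - MC)*Q* - FC
= (76 - 46)*30 - 20
= 30*30 - 20
= 900 - 20 = 880

880


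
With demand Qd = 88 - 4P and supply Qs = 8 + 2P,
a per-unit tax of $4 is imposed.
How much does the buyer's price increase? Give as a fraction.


With a per-unit tax, the buyer's price increase depends on relative slopes.
Supply slope: d = 2, Demand slope: b = 4
Buyer's price increase = d * tax / (b + d)
= 2 * 4 / (4 + 2)
= 8 / 6 = 4/3

4/3


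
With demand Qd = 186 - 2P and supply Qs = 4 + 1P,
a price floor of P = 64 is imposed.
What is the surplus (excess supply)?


At P = 64:
Qd = 186 - 2*64 = 58
Qs = 4 + 1*64 = 68
Surplus = Qs - Qd = 68 - 58 = 10

10


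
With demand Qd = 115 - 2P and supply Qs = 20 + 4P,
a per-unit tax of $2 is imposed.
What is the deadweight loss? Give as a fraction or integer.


Pre-tax equilibrium quantity: Q* = 250/3
Post-tax equilibrium quantity: Q_tax = 242/3
Reduction in quantity: Q* - Q_tax = 8/3
DWL = (1/2) * tax * (Q* - Q_tax)
DWL = (1/2) * 2 * 8/3 = 8/3

8/3


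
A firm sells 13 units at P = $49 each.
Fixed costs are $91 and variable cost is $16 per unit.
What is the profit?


Total Revenue = P * Q = 49 * 13 = $637
Total Cost = FC + VC*Q = 91 + 16*13 = $299
Profit = TR - TC = 637 - 299 = $338

$338


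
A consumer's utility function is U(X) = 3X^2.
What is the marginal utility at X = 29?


MU = dU/dX = 3*2*X^(2-1)
MU = 6*X^1
At X = 29:
MU = 6 * 29^1
MU = 6 * 29 = 174

174


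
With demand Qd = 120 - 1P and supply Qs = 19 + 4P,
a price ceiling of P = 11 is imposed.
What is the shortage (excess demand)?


At P = 11:
Qd = 120 - 1*11 = 109
Qs = 19 + 4*11 = 63
Shortage = Qd - Qs = 109 - 63 = 46

46


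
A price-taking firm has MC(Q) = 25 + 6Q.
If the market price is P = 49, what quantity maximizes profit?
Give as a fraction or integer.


In perfect competition, profit is maximized where P = MC.
49 = 25 + 6Q
24 = 6Q
Q* = 24/6 = 4

4


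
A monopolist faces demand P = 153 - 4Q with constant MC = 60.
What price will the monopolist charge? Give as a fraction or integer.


MR = 153 - 8Q
Set MR = MC: 153 - 8Q = 60
Q* = 93/8
Substitute into demand:
P* = 153 - 4*93/8 = 213/2

213/2


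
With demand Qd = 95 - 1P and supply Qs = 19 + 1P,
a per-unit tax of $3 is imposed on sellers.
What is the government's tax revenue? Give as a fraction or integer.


With tax on sellers, new supply: Qs' = 19 + 1(P - 3)
= 16 + 1P
New equilibrium quantity:
Q_new = 111/2
Tax revenue = tax * Q_new = 3 * 111/2 = 333/2

333/2


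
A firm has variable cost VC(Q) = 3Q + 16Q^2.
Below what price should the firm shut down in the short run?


AVC(Q) = VC(Q)/Q = 3 + 16Q
AVC is increasing in Q, so minimum AVC is at Q -> 0+.
Min AVC = 3
The firm should shut down if P < 3.

3


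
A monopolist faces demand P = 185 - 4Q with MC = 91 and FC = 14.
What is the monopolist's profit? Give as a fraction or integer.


MR = MC: 185 - 8Q = 91
Q* = 47/4
P* = 185 - 4*47/4 = 138
Profit = (P* - MC)*Q* - FC
= (138 - 91)*47/4 - 14
= 47*47/4 - 14
= 2209/4 - 14 = 2153/4

2153/4


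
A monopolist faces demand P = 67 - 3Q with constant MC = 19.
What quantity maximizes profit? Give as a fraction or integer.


TR = P*Q = (67 - 3Q)Q = 67Q - 3Q^2
MR = dTR/dQ = 67 - 6Q
Set MR = MC:
67 - 6Q = 19
48 = 6Q
Q* = 48/6 = 8

8


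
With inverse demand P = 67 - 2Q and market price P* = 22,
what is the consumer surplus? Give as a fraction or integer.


Maximum willingness to pay (at Q=0): P_max = 67
Quantity demanded at P* = 22:
Q* = (67 - 22)/2 = 45/2
CS = (1/2) * Q* * (P_max - P*)
CS = (1/2) * 45/2 * (67 - 22)
CS = (1/2) * 45/2 * 45 = 2025/4

2025/4


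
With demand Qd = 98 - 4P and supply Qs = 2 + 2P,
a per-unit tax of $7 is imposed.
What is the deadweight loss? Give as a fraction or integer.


Pre-tax equilibrium quantity: Q* = 34
Post-tax equilibrium quantity: Q_tax = 74/3
Reduction in quantity: Q* - Q_tax = 28/3
DWL = (1/2) * tax * (Q* - Q_tax)
DWL = (1/2) * 7 * 28/3 = 98/3

98/3


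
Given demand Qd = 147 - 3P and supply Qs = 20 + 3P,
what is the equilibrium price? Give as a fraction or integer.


At equilibrium, Qd = Qs.
147 - 3P = 20 + 3P
147 - 20 = 3P + 3P
127 = 6P
P* = 127/6 = 127/6

127/6


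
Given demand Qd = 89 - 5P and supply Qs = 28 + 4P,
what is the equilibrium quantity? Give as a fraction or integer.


First find equilibrium price:
89 - 5P = 28 + 4P
P* = 61/9 = 61/9
Then substitute into demand:
Q* = 89 - 5 * 61/9 = 496/9

496/9


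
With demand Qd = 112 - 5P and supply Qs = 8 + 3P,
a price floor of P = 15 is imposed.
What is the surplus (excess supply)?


At P = 15:
Qd = 112 - 5*15 = 37
Qs = 8 + 3*15 = 53
Surplus = Qs - Qd = 53 - 37 = 16

16


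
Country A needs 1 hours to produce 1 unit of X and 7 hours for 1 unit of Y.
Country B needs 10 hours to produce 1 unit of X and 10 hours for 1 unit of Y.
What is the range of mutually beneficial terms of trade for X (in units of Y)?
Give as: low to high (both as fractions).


Opportunity cost of X for Country A = hours_X / hours_Y = 1/7 = 1/7 units of Y
Opportunity cost of X for Country B = hours_X / hours_Y = 10/10 = 1 units of Y
Terms of trade must be between the two opportunity costs.
Range: 1/7 to 1

1/7 to 1


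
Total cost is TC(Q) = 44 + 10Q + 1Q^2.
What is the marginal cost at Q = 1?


MC = dTC/dQ = 10 + 2*1*Q
At Q = 1:
MC = 10 + 2*1
MC = 10 + 2 = 12

12


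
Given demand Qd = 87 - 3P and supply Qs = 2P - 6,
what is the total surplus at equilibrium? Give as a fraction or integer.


Find equilibrium: 87 - 3P = 2P - 6
87 + 6 = 5P
P* = 93/5 = 93/5
Q* = 2*93/5 - 6 = 156/5
Inverse demand: P = 29 - Q/3, so P_max = 29
Inverse supply: P = 3 + Q/2, so P_min = 3
CS = (1/2) * 156/5 * (29 - 93/5) = 4056/25
PS = (1/2) * 156/5 * (93/5 - 3) = 6084/25
TS = CS + PS = 4056/25 + 6084/25 = 2028/5

2028/5


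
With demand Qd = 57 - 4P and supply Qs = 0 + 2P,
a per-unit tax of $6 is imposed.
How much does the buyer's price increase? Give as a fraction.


With a per-unit tax, the buyer's price increase depends on relative slopes.
Supply slope: d = 2, Demand slope: b = 4
Buyer's price increase = d * tax / (b + d)
= 2 * 6 / (4 + 2)
= 12 / 6 = 2

2


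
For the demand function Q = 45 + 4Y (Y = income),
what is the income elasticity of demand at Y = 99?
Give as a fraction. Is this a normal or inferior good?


dQ/dY = 4
At Y = 99: Q = 45 + 4*99 = 441
Ey = (dQ/dY)(Y/Q) = 4 * 99 / 441 = 44/49
Since Ey > 0, this is a normal good.

44/49 (normal good)


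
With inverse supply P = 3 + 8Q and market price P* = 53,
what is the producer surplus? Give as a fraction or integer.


Minimum supply price (at Q=0): P_min = 3
Quantity supplied at P* = 53:
Q* = (53 - 3)/8 = 25/4
PS = (1/2) * Q* * (P* - P_min)
PS = (1/2) * 25/4 * (53 - 3)
PS = (1/2) * 25/4 * 50 = 625/4

625/4


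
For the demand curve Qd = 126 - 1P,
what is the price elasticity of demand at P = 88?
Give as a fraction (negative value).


dQ/dP = -1
At P = 88: Q = 126 - 1*88 = 38
E = (dQ/dP)(P/Q) = (-1)(88/38) = -44/19

-44/19


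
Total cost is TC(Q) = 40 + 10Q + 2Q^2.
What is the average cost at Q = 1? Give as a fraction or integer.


TC(1) = 40 + 10*1 + 2*1^2
TC(1) = 40 + 10 + 2 = 52
AC = TC/Q = 52/1 = 52

52


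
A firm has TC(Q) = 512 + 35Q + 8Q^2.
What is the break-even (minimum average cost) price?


AC(Q) = 512/Q + 35 + 8Q
To minimize: dAC/dQ = -512/Q^2 + 8 = 0
Q^2 = 512/8 = 64
Q* = 8
Min AC = 512/8 + 35 + 8*8
Min AC = 64 + 35 + 64 = 163

163


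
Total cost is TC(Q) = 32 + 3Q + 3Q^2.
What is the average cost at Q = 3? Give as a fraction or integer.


TC(3) = 32 + 3*3 + 3*3^2
TC(3) = 32 + 9 + 27 = 68
AC = TC/Q = 68/3 = 68/3

68/3


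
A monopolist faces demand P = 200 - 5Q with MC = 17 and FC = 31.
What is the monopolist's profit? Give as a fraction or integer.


MR = MC: 200 - 10Q = 17
Q* = 183/10
P* = 200 - 5*183/10 = 217/2
Profit = (P* - MC)*Q* - FC
= (217/2 - 17)*183/10 - 31
= 183/2*183/10 - 31
= 33489/20 - 31 = 32869/20

32869/20


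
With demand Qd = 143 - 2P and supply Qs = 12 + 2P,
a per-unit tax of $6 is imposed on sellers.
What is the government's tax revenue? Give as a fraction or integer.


With tax on sellers, new supply: Qs' = 12 + 2(P - 6)
= 0 + 2P
New equilibrium quantity:
Q_new = 143/2
Tax revenue = tax * Q_new = 6 * 143/2 = 429

429


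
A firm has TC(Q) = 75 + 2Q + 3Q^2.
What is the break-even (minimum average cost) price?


AC(Q) = 75/Q + 2 + 3Q
To minimize: dAC/dQ = -75/Q^2 + 3 = 0
Q^2 = 75/3 = 25
Q* = 5
Min AC = 75/5 + 2 + 3*5
Min AC = 15 + 2 + 15 = 32

32


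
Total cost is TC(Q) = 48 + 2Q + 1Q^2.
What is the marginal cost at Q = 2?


MC = dTC/dQ = 2 + 2*1*Q
At Q = 2:
MC = 2 + 2*2
MC = 2 + 4 = 6

6


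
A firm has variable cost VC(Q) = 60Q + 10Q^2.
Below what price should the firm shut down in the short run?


AVC(Q) = VC(Q)/Q = 60 + 10Q
AVC is increasing in Q, so minimum AVC is at Q -> 0+.
Min AVC = 60
The firm should shut down if P < 60.

60


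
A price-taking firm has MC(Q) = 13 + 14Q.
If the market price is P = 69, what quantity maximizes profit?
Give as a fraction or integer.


In perfect competition, profit is maximized where P = MC.
69 = 13 + 14Q
56 = 14Q
Q* = 56/14 = 4

4


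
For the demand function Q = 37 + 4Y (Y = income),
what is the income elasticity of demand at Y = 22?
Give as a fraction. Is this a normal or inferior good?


dQ/dY = 4
At Y = 22: Q = 37 + 4*22 = 125
Ey = (dQ/dY)(Y/Q) = 4 * 22 / 125 = 88/125
Since Ey > 0, this is a normal good.

88/125 (normal good)


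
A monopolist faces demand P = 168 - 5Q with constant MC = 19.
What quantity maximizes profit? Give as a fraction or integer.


TR = P*Q = (168 - 5Q)Q = 168Q - 5Q^2
MR = dTR/dQ = 168 - 10Q
Set MR = MC:
168 - 10Q = 19
149 = 10Q
Q* = 149/10 = 149/10

149/10


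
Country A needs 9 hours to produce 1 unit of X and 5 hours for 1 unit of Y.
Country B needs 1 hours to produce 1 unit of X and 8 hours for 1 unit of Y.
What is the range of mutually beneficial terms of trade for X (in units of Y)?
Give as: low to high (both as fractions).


Opportunity cost of X for Country A = hours_X / hours_Y = 9/5 = 9/5 units of Y
Opportunity cost of X for Country B = hours_X / hours_Y = 1/8 = 1/8 units of Y
Terms of trade must be between the two opportunity costs.
Range: 1/8 to 9/5

1/8 to 9/5


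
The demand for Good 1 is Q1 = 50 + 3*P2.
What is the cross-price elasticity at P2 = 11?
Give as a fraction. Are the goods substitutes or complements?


dQ1/dP2 = 3
At P2 = 11: Q1 = 50 + 3*11 = 83
Exy = (dQ1/dP2)(P2/Q1) = 3 * 11 / 83 = 33/83
Since Exy > 0, the goods are substitutes.

33/83 (substitutes)


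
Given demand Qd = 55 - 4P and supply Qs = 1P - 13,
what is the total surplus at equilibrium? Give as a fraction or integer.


Find equilibrium: 55 - 4P = 1P - 13
55 + 13 = 5P
P* = 68/5 = 68/5
Q* = 1*68/5 - 13 = 3/5
Inverse demand: P = 55/4 - Q/4, so P_max = 55/4
Inverse supply: P = 13 + Q/1, so P_min = 13
CS = (1/2) * 3/5 * (55/4 - 68/5) = 9/200
PS = (1/2) * 3/5 * (68/5 - 13) = 9/50
TS = CS + PS = 9/200 + 9/50 = 9/40

9/40


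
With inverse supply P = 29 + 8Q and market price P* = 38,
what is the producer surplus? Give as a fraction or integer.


Minimum supply price (at Q=0): P_min = 29
Quantity supplied at P* = 38:
Q* = (38 - 29)/8 = 9/8
PS = (1/2) * Q* * (P* - P_min)
PS = (1/2) * 9/8 * (38 - 29)
PS = (1/2) * 9/8 * 9 = 81/16

81/16


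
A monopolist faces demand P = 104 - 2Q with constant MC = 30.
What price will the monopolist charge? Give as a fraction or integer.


MR = 104 - 4Q
Set MR = MC: 104 - 4Q = 30
Q* = 37/2
Substitute into demand:
P* = 104 - 2*37/2 = 67

67


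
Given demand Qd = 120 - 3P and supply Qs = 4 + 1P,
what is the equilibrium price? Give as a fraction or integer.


At equilibrium, Qd = Qs.
120 - 3P = 4 + 1P
120 - 4 = 3P + 1P
116 = 4P
P* = 116/4 = 29

29


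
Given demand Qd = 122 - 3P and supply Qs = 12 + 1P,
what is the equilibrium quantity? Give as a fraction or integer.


First find equilibrium price:
122 - 3P = 12 + 1P
P* = 110/4 = 55/2
Then substitute into demand:
Q* = 122 - 3 * 55/2 = 79/2

79/2


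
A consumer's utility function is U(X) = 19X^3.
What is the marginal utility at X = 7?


MU = dU/dX = 19*3*X^(3-1)
MU = 57*X^2
At X = 7:
MU = 57 * 7^2
MU = 57 * 49 = 2793

2793


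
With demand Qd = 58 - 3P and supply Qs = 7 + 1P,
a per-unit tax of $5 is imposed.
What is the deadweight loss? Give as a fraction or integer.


Pre-tax equilibrium quantity: Q* = 79/4
Post-tax equilibrium quantity: Q_tax = 16
Reduction in quantity: Q* - Q_tax = 15/4
DWL = (1/2) * tax * (Q* - Q_tax)
DWL = (1/2) * 5 * 15/4 = 75/8

75/8


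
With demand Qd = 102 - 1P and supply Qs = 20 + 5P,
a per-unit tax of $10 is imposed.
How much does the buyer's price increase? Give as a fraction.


With a per-unit tax, the buyer's price increase depends on relative slopes.
Supply slope: d = 5, Demand slope: b = 1
Buyer's price increase = d * tax / (b + d)
= 5 * 10 / (1 + 5)
= 50 / 6 = 25/3

25/3


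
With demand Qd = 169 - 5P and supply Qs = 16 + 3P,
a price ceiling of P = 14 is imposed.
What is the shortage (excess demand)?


At P = 14:
Qd = 169 - 5*14 = 99
Qs = 16 + 3*14 = 58
Shortage = Qd - Qs = 99 - 58 = 41

41


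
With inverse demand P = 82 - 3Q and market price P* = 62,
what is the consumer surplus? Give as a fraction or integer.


Maximum willingness to pay (at Q=0): P_max = 82
Quantity demanded at P* = 62:
Q* = (82 - 62)/3 = 20/3
CS = (1/2) * Q* * (P_max - P*)
CS = (1/2) * 20/3 * (82 - 62)
CS = (1/2) * 20/3 * 20 = 200/3

200/3


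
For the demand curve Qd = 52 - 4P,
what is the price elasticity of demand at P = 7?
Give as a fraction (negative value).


dQ/dP = -4
At P = 7: Q = 52 - 4*7 = 24
E = (dQ/dP)(P/Q) = (-4)(7/24) = -7/6

-7/6


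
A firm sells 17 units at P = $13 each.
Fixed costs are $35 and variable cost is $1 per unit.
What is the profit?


Total Revenue = P * Q = 13 * 17 = $221
Total Cost = FC + VC*Q = 35 + 1*17 = $52
Profit = TR - TC = 221 - 52 = $169

$169


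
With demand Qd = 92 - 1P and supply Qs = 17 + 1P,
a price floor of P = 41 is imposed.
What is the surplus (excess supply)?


At P = 41:
Qd = 92 - 1*41 = 51
Qs = 17 + 1*41 = 58
Surplus = Qs - Qd = 58 - 51 = 7

7


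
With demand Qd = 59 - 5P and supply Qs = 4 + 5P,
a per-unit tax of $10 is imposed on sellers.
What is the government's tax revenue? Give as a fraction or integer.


With tax on sellers, new supply: Qs' = 4 + 5(P - 10)
= 5P - 46
New equilibrium quantity:
Q_new = 13/2
Tax revenue = tax * Q_new = 10 * 13/2 = 65

65


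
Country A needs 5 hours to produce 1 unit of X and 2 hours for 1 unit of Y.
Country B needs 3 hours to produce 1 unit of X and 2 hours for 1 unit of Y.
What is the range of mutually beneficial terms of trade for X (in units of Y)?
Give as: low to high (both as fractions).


Opportunity cost of X for Country A = hours_X / hours_Y = 5/2 = 5/2 units of Y
Opportunity cost of X for Country B = hours_X / hours_Y = 3/2 = 3/2 units of Y
Terms of trade must be between the two opportunity costs.
Range: 3/2 to 5/2

3/2 to 5/2


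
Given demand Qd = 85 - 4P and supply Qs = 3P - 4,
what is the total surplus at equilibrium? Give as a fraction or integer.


Find equilibrium: 85 - 4P = 3P - 4
85 + 4 = 7P
P* = 89/7 = 89/7
Q* = 3*89/7 - 4 = 239/7
Inverse demand: P = 85/4 - Q/4, so P_max = 85/4
Inverse supply: P = 4/3 + Q/3, so P_min = 4/3
CS = (1/2) * 239/7 * (85/4 - 89/7) = 57121/392
PS = (1/2) * 239/7 * (89/7 - 4/3) = 57121/294
TS = CS + PS = 57121/392 + 57121/294 = 57121/168

57121/168


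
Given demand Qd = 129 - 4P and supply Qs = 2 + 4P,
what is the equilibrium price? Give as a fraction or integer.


At equilibrium, Qd = Qs.
129 - 4P = 2 + 4P
129 - 2 = 4P + 4P
127 = 8P
P* = 127/8 = 127/8

127/8


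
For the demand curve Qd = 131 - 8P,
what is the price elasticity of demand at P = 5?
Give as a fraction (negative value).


dQ/dP = -8
At P = 5: Q = 131 - 8*5 = 91
E = (dQ/dP)(P/Q) = (-8)(5/91) = -40/91

-40/91


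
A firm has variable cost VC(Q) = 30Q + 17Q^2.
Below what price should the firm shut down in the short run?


AVC(Q) = VC(Q)/Q = 30 + 17Q
AVC is increasing in Q, so minimum AVC is at Q -> 0+.
Min AVC = 30
The firm should shut down if P < 30.

30


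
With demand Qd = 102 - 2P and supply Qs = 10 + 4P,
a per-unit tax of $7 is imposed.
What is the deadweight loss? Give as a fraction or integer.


Pre-tax equilibrium quantity: Q* = 214/3
Post-tax equilibrium quantity: Q_tax = 62
Reduction in quantity: Q* - Q_tax = 28/3
DWL = (1/2) * tax * (Q* - Q_tax)
DWL = (1/2) * 7 * 28/3 = 98/3

98/3


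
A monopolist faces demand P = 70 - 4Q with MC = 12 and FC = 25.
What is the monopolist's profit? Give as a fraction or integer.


MR = MC: 70 - 8Q = 12
Q* = 29/4
P* = 70 - 4*29/4 = 41
Profit = (P* - MC)*Q* - FC
= (41 - 12)*29/4 - 25
= 29*29/4 - 25
= 841/4 - 25 = 741/4

741/4


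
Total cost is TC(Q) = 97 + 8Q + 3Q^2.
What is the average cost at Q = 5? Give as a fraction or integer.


TC(5) = 97 + 8*5 + 3*5^2
TC(5) = 97 + 40 + 75 = 212
AC = TC/Q = 212/5 = 212/5

212/5


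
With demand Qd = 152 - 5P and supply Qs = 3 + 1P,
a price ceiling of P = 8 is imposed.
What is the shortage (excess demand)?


At P = 8:
Qd = 152 - 5*8 = 112
Qs = 3 + 1*8 = 11
Shortage = Qd - Qs = 112 - 11 = 101

101


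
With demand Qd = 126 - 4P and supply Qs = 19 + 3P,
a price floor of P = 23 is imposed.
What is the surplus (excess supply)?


At P = 23:
Qd = 126 - 4*23 = 34
Qs = 19 + 3*23 = 88
Surplus = Qs - Qd = 88 - 34 = 54

54


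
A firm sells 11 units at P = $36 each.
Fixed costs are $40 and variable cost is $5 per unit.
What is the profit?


Total Revenue = P * Q = 36 * 11 = $396
Total Cost = FC + VC*Q = 40 + 5*11 = $95
Profit = TR - TC = 396 - 95 = $301

$301


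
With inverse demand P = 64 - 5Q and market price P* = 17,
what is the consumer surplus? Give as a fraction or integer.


Maximum willingness to pay (at Q=0): P_max = 64
Quantity demanded at P* = 17:
Q* = (64 - 17)/5 = 47/5
CS = (1/2) * Q* * (P_max - P*)
CS = (1/2) * 47/5 * (64 - 17)
CS = (1/2) * 47/5 * 47 = 2209/10

2209/10


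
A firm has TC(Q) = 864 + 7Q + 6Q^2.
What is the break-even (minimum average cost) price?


AC(Q) = 864/Q + 7 + 6Q
To minimize: dAC/dQ = -864/Q^2 + 6 = 0
Q^2 = 864/6 = 144
Q* = 12
Min AC = 864/12 + 7 + 6*12
Min AC = 72 + 7 + 72 = 151

151


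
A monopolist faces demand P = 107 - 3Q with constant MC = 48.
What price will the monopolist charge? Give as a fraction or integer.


MR = 107 - 6Q
Set MR = MC: 107 - 6Q = 48
Q* = 59/6
Substitute into demand:
P* = 107 - 3*59/6 = 155/2

155/2


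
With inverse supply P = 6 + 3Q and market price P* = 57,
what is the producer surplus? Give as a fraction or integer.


Minimum supply price (at Q=0): P_min = 6
Quantity supplied at P* = 57:
Q* = (57 - 6)/3 = 17
PS = (1/2) * Q* * (P* - P_min)
PS = (1/2) * 17 * (57 - 6)
PS = (1/2) * 17 * 51 = 867/2

867/2


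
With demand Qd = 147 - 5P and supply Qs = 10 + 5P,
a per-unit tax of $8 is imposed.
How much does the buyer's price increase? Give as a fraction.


With a per-unit tax, the buyer's price increase depends on relative slopes.
Supply slope: d = 5, Demand slope: b = 5
Buyer's price increase = d * tax / (b + d)
= 5 * 8 / (5 + 5)
= 40 / 10 = 4

4


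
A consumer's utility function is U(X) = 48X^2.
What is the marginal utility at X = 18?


MU = dU/dX = 48*2*X^(2-1)
MU = 96*X^1
At X = 18:
MU = 96 * 18^1
MU = 96 * 18 = 1728

1728


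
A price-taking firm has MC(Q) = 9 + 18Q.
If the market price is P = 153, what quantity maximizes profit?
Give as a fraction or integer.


In perfect competition, profit is maximized where P = MC.
153 = 9 + 18Q
144 = 18Q
Q* = 144/18 = 8

8


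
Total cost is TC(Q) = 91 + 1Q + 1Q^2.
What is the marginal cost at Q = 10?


MC = dTC/dQ = 1 + 2*1*Q
At Q = 10:
MC = 1 + 2*10
MC = 1 + 20 = 21

21


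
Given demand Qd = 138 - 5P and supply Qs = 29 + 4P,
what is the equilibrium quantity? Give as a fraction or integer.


First find equilibrium price:
138 - 5P = 29 + 4P
P* = 109/9 = 109/9
Then substitute into demand:
Q* = 138 - 5 * 109/9 = 697/9

697/9


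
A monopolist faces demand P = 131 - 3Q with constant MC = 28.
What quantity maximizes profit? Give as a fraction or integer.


TR = P*Q = (131 - 3Q)Q = 131Q - 3Q^2
MR = dTR/dQ = 131 - 6Q
Set MR = MC:
131 - 6Q = 28
103 = 6Q
Q* = 103/6 = 103/6

103/6


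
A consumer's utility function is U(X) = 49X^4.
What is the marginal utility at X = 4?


MU = dU/dX = 49*4*X^(4-1)
MU = 196*X^3
At X = 4:
MU = 196 * 4^3
MU = 196 * 64 = 12544

12544


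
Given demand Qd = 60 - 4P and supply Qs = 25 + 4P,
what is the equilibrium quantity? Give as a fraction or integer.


First find equilibrium price:
60 - 4P = 25 + 4P
P* = 35/8 = 35/8
Then substitute into demand:
Q* = 60 - 4 * 35/8 = 85/2

85/2


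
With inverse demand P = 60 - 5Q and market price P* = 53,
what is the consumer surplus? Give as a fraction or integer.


Maximum willingness to pay (at Q=0): P_max = 60
Quantity demanded at P* = 53:
Q* = (60 - 53)/5 = 7/5
CS = (1/2) * Q* * (P_max - P*)
CS = (1/2) * 7/5 * (60 - 53)
CS = (1/2) * 7/5 * 7 = 49/10

49/10


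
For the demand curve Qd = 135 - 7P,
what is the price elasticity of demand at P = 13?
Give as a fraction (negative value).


dQ/dP = -7
At P = 13: Q = 135 - 7*13 = 44
E = (dQ/dP)(P/Q) = (-7)(13/44) = -91/44

-91/44


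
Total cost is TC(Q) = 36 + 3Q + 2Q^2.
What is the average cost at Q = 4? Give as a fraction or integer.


TC(4) = 36 + 3*4 + 2*4^2
TC(4) = 36 + 12 + 32 = 80
AC = TC/Q = 80/4 = 20

20


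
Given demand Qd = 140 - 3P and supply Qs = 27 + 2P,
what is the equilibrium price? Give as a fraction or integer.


At equilibrium, Qd = Qs.
140 - 3P = 27 + 2P
140 - 27 = 3P + 2P
113 = 5P
P* = 113/5 = 113/5

113/5


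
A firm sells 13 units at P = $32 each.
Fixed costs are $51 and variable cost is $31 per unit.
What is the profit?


Total Revenue = P * Q = 32 * 13 = $416
Total Cost = FC + VC*Q = 51 + 31*13 = $454
Profit = TR - TC = 416 - 454 = $-38

$-38


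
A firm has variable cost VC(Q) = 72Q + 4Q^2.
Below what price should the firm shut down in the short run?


AVC(Q) = VC(Q)/Q = 72 + 4Q
AVC is increasing in Q, so minimum AVC is at Q -> 0+.
Min AVC = 72
The firm should shut down if P < 72.

72


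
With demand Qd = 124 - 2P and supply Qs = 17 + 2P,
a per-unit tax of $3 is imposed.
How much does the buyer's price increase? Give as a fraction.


With a per-unit tax, the buyer's price increase depends on relative slopes.
Supply slope: d = 2, Demand slope: b = 2
Buyer's price increase = d * tax / (b + d)
= 2 * 3 / (2 + 2)
= 6 / 4 = 3/2

3/2


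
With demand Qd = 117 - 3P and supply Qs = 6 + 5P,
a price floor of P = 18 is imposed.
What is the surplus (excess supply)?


At P = 18:
Qd = 117 - 3*18 = 63
Qs = 6 + 5*18 = 96
Surplus = Qs - Qd = 96 - 63 = 33

33


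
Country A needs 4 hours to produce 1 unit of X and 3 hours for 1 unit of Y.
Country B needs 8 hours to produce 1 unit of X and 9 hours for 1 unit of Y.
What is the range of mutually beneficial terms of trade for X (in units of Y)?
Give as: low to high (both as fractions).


Opportunity cost of X for Country A = hours_X / hours_Y = 4/3 = 4/3 units of Y
Opportunity cost of X for Country B = hours_X / hours_Y = 8/9 = 8/9 units of Y
Terms of trade must be between the two opportunity costs.
Range: 8/9 to 4/3

8/9 to 4/3


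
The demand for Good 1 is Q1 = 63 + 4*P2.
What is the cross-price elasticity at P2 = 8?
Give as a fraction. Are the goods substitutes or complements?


dQ1/dP2 = 4
At P2 = 8: Q1 = 63 + 4*8 = 95
Exy = (dQ1/dP2)(P2/Q1) = 4 * 8 / 95 = 32/95
Since Exy > 0, the goods are substitutes.

32/95 (substitutes)


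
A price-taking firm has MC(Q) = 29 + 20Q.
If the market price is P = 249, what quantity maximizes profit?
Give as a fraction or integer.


In perfect competition, profit is maximized where P = MC.
249 = 29 + 20Q
220 = 20Q
Q* = 220/20 = 11

11


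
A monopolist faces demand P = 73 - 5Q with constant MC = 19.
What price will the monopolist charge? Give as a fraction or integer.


MR = 73 - 10Q
Set MR = MC: 73 - 10Q = 19
Q* = 27/5
Substitute into demand:
P* = 73 - 5*27/5 = 46

46


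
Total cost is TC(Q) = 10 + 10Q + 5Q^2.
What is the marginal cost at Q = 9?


MC = dTC/dQ = 10 + 2*5*Q
At Q = 9:
MC = 10 + 10*9
MC = 10 + 90 = 100

100


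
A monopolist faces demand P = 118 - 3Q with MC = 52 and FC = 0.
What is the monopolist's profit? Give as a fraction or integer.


MR = MC: 118 - 6Q = 52
Q* = 11
P* = 118 - 3*11 = 85
Profit = (P* - MC)*Q* - FC
= (85 - 52)*11 - 0
= 33*11 - 0
= 363 - 0 = 363

363


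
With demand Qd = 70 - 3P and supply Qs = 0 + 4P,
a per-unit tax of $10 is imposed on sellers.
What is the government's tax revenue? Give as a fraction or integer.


With tax on sellers, new supply: Qs' = 0 + 4(P - 10)
= 4P - 40
New equilibrium quantity:
Q_new = 160/7
Tax revenue = tax * Q_new = 10 * 160/7 = 1600/7

1600/7


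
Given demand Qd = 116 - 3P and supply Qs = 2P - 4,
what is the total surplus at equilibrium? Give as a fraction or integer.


Find equilibrium: 116 - 3P = 2P - 4
116 + 4 = 5P
P* = 120/5 = 24
Q* = 2*24 - 4 = 44
Inverse demand: P = 116/3 - Q/3, so P_max = 116/3
Inverse supply: P = 2 + Q/2, so P_min = 2
CS = (1/2) * 44 * (116/3 - 24) = 968/3
PS = (1/2) * 44 * (24 - 2) = 484
TS = CS + PS = 968/3 + 484 = 2420/3

2420/3
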